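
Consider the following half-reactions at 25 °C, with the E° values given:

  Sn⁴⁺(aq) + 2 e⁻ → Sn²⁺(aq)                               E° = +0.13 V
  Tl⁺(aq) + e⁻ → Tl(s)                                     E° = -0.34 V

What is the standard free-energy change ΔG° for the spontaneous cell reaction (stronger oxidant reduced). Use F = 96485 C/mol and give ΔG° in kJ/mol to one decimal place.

Sn⁴⁺/Sn²⁺ (E° = +0.13 V) is the cathode; Tl⁺/Tl (E° = -0.34 V) is the anode, so E°cell = +0.47 V.
Balancing electrons gives n = 2 (lcm of 2 and 1).
ΔG° = −nFE° = −(2)(96485)(+0.47) = -90,696 J = -90.7 kJ/mol.

-90.7 kJ/mol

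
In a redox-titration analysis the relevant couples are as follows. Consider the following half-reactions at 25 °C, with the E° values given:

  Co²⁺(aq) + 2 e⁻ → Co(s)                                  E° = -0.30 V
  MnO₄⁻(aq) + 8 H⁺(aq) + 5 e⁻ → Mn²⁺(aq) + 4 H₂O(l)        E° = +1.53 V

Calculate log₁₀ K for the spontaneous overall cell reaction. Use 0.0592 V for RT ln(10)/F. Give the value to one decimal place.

Cathode: MnO₄⁻/Mn²⁺; anode: Co²⁺/Co. E°cell = +1.83 V, n = 10.
log K = nE°cell / 0.0592 = (10)(+1.83) / 0.0592 = 309.1.

309.1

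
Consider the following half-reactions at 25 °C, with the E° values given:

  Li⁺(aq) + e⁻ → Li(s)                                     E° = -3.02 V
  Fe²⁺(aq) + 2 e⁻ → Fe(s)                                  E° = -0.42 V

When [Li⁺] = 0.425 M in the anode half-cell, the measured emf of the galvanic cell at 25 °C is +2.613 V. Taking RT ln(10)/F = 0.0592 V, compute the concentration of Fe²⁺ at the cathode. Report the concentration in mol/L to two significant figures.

0.50 M

Fe²⁺/Fe is the cathode, Li⁺/Li the anode: E°cell = +2.60 V, n = 2.
Overall reaction: Fe²⁺(aq) + 2 Li(s) → Fe(s) + 2 Li⁺(aq); Q = [Li⁺]^2/[Fe²⁺]^1.
From E = E° − (0.0592/n) log Q: log Q = (E° − E)·n/0.0592 = (+2.60 − (+2.613))·2/0.0592 = -0.4392.
So 1·log[Fe²⁺] = 2·log(0.425) − log Q = -0.7432 − (-0.4392) = -0.3040; [Fe²⁺] = 10^(-0.3040) ≈ 0.50 M.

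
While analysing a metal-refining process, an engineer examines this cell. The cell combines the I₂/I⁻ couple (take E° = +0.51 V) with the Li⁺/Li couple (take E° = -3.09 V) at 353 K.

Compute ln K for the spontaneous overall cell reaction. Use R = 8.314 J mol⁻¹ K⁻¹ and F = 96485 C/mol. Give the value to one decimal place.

Cathode: I₂/I⁻; anode: Li⁺/Li. E°cell = (+0.51) − (-3.09) = +3.60 V, with n = 2.
ΔG° = −nFE° = −RT ln K, so ln K = nFE°/(RT) = (2)(96485)(+3.60) / ((8.314)(353)) = 236.705.

236.7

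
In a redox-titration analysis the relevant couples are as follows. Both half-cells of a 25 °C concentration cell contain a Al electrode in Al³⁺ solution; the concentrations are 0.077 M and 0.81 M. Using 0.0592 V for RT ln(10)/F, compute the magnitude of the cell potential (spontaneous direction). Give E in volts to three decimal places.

+0.020 V

For a concentration cell E°cell = 0. The 0.81 M side is the cathode (reduction is favoured where [Al³⁺] is higher).
With n = 3, E = −(0.0592/3) log([Al³⁺]ₐₙ/[Al³⁺]꜀ₐₜ) = −(0.0592/3) log(0.077/0.81) = −(0.0592/3)(-1.022) = +0.020 V.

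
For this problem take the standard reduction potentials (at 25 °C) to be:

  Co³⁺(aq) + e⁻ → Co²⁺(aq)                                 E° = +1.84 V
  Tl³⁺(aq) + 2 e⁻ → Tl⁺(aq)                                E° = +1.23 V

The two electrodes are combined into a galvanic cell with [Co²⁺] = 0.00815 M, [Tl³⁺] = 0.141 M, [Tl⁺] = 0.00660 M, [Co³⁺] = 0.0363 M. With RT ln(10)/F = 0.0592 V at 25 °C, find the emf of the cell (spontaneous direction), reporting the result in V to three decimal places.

Co³⁺/Co²⁺ is the cathode (higher E°), Tl³⁺/Tl⁺ the anode: E°cell = +1.84 − (+1.23) = +0.61 V, n = 2.
Overall: 2 Co³⁺(aq) + Tl⁺(aq) → 2 Co²⁺(aq) + Tl³⁺(aq)
Q = [Co²⁺]^2·[Tl³⁺] / ([Co³⁺]^2·[Tl⁺]); log Q = 0.032.
E = E° − (0.0592/n) log Q = +0.61 − (0.0592/2)(0.032) = +0.609 V.

+0.609 V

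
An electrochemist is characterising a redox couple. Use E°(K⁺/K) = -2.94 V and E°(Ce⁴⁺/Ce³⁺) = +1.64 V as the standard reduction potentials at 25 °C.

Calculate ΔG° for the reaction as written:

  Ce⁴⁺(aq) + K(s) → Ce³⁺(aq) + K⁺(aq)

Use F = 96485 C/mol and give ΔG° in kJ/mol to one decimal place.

As written, Ce⁴⁺/Ce³⁺ is reduced (cathode) and K⁺/K is oxidised (anode), so E°cell = (+1.64) − (-2.94) = +4.58 V.
Balancing electrons gives n = 1.
ΔG° = −nFE° = −(1)(96485)(+4.58) = -441,901 J = -441.9 kJ/mol.

-441.9 kJ/mol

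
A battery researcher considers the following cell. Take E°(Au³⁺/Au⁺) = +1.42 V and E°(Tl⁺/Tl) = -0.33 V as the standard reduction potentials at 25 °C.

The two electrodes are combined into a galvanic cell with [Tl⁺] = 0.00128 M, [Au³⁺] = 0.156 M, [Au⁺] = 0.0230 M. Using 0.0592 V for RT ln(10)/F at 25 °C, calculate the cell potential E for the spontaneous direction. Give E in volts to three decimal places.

+1.946 V

Au³⁺/Au⁺ is the cathode (higher E°), Tl⁺/Tl the anode: E°cell = +1.42 − (-0.33) = +1.75 V, n = 2.
Overall: Au³⁺(aq) + 2 Tl(s) → Au⁺(aq) + 2 Tl⁺(aq)
Q = [Au⁺]·[Tl⁺]^2 / ([Au³⁺]); log Q = -6.617.
E = E° − (0.0592/n) log Q = +1.75 − (0.0592/2)(-6.617) = +1.946 V.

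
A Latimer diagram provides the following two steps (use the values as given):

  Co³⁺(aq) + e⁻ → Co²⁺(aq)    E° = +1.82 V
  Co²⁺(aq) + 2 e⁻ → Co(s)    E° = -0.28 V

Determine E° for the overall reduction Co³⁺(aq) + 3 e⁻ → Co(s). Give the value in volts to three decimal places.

Adding the free-energy changes (−nFE°) of the two steps gives −n₃FE°₃ = −n₁FE°₁ − n₂FE°₂.
E°₃ = (1×+1.82 + 2×-0.28) / 3 = (+1.260) / 3 = +0.420 V.

+0.420 V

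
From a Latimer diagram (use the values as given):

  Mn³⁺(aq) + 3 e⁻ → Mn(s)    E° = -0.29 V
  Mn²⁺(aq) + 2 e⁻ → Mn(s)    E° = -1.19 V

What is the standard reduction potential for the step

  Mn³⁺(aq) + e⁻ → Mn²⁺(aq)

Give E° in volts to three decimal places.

+1.510 V

Sequential free energies add, so n₃E°₃ = n₁E°₁ + n₂E°₂.
With n₃ = 3, and the known step contributing 2×(-1.19) V, the unknown satisfies 1·E° = 3×(-0.29) − 2×(-1.19) = +1.510.
E° = +1.510 / 1 = +1.510 V.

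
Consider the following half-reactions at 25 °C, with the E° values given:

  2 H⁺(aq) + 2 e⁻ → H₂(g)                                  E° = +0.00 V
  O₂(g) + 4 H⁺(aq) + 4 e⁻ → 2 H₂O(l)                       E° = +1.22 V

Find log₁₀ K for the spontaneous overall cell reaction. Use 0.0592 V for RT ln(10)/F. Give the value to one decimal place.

82.4

Cathode: O₂/H₂O; anode: H⁺/H₂. E°cell = +1.22 V, n = 4.
log K = nE°cell / 0.0592 = (4)(+1.22) / 0.0592 = 82.4.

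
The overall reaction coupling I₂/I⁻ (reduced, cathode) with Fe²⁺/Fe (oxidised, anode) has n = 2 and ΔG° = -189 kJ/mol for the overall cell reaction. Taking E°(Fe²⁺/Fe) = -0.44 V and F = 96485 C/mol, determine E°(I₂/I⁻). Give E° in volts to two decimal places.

E°cell = −ΔG°/(nF) = −(-189×10³)/((2)(96485)) = +0.979 V.
Since I₂/I⁻ is the cathode and Fe²⁺/Fe the anode, E°cell = E°(I₂/I⁻) − E°(Fe²⁺/Fe).
So E°(I₂/I⁻) = E°cell + E°(Fe²⁺/Fe) = +0.979 + (-0.44) = +0.54 V.

+0.54 V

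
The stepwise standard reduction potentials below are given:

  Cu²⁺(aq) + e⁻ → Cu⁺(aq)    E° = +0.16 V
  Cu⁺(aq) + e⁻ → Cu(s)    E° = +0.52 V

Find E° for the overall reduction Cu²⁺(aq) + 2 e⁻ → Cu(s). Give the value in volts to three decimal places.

+0.340 V

Since ΔG° = −nFE° is additive over sequential reductions, n₃E°₃ = n₁E°₁ + n₂E°₂.
E°₃ = (1×+0.16 + 1×+0.52) / 2 = (+0.680) / 2 = +0.340 V.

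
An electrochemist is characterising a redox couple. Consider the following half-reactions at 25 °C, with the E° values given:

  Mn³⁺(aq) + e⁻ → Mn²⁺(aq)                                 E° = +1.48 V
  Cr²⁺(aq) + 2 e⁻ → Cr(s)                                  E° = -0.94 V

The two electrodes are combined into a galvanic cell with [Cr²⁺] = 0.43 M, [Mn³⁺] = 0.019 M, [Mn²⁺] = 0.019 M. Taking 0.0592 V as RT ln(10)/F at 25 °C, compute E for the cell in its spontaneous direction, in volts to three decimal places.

Mn³⁺/Mn²⁺ is the cathode (higher E°), Cr²⁺/Cr the anode: E°cell = +1.48 − (-0.94) = +2.42 V, n = 2.
Overall: 2 Mn³⁺(aq) + Cr(s) → 2 Mn²⁺(aq) + Cr²⁺(aq)
Q = [Mn²⁺]^2·[Cr²⁺] / ([Mn³⁺]^2); log Q = -0.367.
E = E° − (0.0592/n) log Q = +2.42 − (0.0592/2)(-0.367) = +2.431 V.

+2.431 V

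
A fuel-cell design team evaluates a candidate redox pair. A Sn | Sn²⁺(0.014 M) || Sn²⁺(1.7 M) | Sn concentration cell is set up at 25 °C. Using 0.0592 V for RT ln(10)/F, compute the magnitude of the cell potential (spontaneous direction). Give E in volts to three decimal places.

+0.062 V

For a concentration cell E°cell = 0. The 1.7 M side is the cathode (reduction is favoured where [Sn²⁺] is higher).
With n = 2, E = −(0.0592/2) log([Sn²⁺]ₐₙ/[Sn²⁺]꜀ₐₜ) = −(0.0592/2) log(0.014/1.7) = −(0.0592/2)(-2.084) = +0.062 V.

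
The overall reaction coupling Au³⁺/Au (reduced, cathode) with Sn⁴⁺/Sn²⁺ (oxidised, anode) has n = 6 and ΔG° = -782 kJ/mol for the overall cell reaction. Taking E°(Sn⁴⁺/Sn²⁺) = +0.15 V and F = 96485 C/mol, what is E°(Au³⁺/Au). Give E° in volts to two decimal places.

+1.50 V

E°cell = −ΔG°/(nF) = −(-782×10³)/((6)(96485)) = +1.351 V.
Since Au³⁺/Au is the cathode and Sn⁴⁺/Sn²⁺ the anode, E°cell = E°(Au³⁺/Au) − E°(Sn⁴⁺/Sn²⁺).
So E°(Au³⁺/Au) = E°cell + E°(Sn⁴⁺/Sn²⁺) = +1.351 + (+0.15) = +1.50 V.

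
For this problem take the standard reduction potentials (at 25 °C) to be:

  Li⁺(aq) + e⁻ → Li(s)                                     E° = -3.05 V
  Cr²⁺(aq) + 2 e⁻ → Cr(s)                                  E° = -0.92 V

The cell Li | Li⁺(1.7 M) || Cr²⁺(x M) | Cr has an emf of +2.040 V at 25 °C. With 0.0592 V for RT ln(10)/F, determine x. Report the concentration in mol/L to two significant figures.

0.0026 M

Cr²⁺/Cr is the cathode, Li⁺/Li the anode: E°cell = +2.13 V, n = 2.
Overall reaction: Cr²⁺(aq) + 2 Li(s) → Cr(s) + 2 Li⁺(aq); Q = [Li⁺]^2/[Cr²⁺]^1.
From E = E° − (0.0592/n) log Q: log Q = (E° − E)·n/0.0592 = (+2.13 − (+2.040))·2/0.0592 = 3.0405.
So 1·log[Cr²⁺] = 2·log(1.7) − log Q = 0.4609 − (3.0405) = -2.5796; [Cr²⁺] = 10^(-2.5796) ≈ 0.0026 M.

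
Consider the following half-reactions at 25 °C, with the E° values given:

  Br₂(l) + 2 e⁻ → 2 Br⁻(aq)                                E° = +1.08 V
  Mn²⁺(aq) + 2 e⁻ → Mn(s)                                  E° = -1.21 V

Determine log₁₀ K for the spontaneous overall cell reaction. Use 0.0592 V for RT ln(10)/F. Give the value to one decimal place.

Cathode: Br₂/Br⁻; anode: Mn²⁺/Mn. E°cell = +2.29 V, n = 2.
log K = nE°cell / 0.0592 = (2)(+2.29) / 0.0592 = 77.4.

77.4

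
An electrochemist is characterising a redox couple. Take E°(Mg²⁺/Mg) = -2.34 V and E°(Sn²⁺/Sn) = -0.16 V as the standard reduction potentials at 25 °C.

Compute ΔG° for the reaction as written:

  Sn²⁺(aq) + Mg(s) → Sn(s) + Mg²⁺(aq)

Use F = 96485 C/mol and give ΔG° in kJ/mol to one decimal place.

-420.7 kJ/mol

As written, Sn²⁺/Sn is reduced (cathode) and Mg²⁺/Mg is oxidised (anode), so E°cell = (-0.16) − (-2.34) = +2.18 V.
Balancing electrons gives n = 2.
ΔG° = −nFE° = −(2)(96485)(+2.18) = -420,675 J = -420.7 kJ/mol.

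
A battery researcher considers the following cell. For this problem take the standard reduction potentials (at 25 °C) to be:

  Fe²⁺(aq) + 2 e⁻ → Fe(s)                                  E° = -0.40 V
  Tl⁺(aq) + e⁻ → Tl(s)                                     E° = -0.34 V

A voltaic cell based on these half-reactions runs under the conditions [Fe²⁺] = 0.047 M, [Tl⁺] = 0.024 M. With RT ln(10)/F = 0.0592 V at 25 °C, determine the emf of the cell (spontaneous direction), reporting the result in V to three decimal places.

+0.003 V

Tl⁺/Tl is the cathode (higher E°), Fe²⁺/Fe the anode: E°cell = -0.34 − (-0.40) = +0.06 V, n = 2.
Overall: 2 Tl⁺(aq) + Fe(s) → 2 Tl(s) + Fe²⁺(aq)
Q = [Fe²⁺] / ([Tl⁺]^2); log Q = 1.912.
E = E° − (0.0592/n) log Q = +0.06 − (0.0592/2)(1.912) = +0.003 V.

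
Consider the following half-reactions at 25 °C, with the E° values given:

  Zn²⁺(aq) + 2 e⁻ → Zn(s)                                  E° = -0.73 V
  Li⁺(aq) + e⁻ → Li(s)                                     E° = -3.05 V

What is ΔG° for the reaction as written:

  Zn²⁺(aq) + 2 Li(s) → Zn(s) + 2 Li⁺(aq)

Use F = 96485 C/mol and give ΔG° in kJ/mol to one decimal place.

As written, Zn²⁺/Zn is reduced (cathode) and Li⁺/Li is oxidised (anode), so E°cell = (-0.73) − (-3.05) = +2.32 V.
Balancing electrons gives n = 2.
ΔG° = −nFE° = −(2)(96485)(+2.32) = -447,690 J = -447.7 kJ/mol.

-447.7 kJ/mol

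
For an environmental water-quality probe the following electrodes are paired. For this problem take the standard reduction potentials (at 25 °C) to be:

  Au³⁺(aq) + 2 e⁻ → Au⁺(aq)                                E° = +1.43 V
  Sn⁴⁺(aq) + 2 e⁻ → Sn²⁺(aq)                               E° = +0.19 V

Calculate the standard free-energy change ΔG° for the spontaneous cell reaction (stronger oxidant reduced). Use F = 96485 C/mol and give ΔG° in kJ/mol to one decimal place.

-239.3 kJ/mol

Au³⁺/Au⁺ (E° = +1.43 V) is the cathode; Sn⁴⁺/Sn²⁺ (E° = +0.19 V) is the anode, so E°cell = +1.24 V.
Balancing electrons gives n = 2 (lcm of 2 and 2).
ΔG° = −nFE° = −(2)(96485)(+1.24) = -239,283 J = -239.3 kJ/mol.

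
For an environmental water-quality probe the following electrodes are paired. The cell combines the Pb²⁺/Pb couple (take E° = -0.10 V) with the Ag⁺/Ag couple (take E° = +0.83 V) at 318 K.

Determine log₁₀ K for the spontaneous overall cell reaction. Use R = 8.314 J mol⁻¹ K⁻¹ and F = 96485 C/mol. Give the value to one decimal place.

29.5

Cathode: Ag⁺/Ag; anode: Pb²⁺/Pb. E°cell = (+0.83) − (-0.10) = +0.93 V, with n = 2.
ΔG° = −nFE° = −RT ln K, so ln K = nFE°/(RT) = (2)(96485)(+0.93) / ((8.314)(318)) = 67.879.
log₁₀ K = 67.879 / ln 10 = 29.5.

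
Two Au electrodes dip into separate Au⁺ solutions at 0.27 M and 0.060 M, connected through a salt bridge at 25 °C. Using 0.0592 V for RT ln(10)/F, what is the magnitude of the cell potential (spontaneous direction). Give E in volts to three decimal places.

For a concentration cell E°cell = 0. The 0.27 M side is the cathode (reduction is favoured where [Au⁺] is higher).
With n = 1, E = −(0.0592/1) log([Au⁺]ₐₙ/[Au⁺]꜀ₐₜ) = −(0.0592/1) log(0.06/0.27) = −(0.0592/1)(-0.653) = +0.039 V.

+0.039 V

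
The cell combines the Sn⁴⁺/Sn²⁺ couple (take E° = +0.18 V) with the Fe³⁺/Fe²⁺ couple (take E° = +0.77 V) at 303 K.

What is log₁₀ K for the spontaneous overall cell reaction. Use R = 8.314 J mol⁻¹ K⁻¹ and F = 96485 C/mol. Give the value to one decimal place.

Cathode: Fe³⁺/Fe²⁺; anode: Sn⁴⁺/Sn²⁺. E°cell = (+0.77) − (+0.18) = +0.59 V, with n = 2.
ΔG° = −nFE° = −RT ln K, so ln K = nFE°/(RT) = (2)(96485)(+0.59) / ((8.314)(303)) = 45.195.
log₁₀ K = 45.195 / ln 10 = 19.6.

19.6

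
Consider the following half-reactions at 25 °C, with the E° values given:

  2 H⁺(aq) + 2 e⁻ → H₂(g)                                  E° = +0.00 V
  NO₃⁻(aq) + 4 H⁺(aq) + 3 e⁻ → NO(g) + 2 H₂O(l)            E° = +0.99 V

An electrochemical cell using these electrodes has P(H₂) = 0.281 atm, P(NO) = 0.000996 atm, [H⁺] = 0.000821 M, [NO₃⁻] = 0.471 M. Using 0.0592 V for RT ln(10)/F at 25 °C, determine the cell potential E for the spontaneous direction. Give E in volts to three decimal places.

+0.966 V

NO₃⁻/NO is the cathode (higher E°), H⁺/H₂ the anode: E°cell = +0.99 − (+0.00) = +0.99 V, n = 6.
Overall: 2 NO₃⁻(aq) + 2 H⁺(aq) + 3 H₂(g) → 2 NO(g) + 4 H₂O(l)
Q = P(NO)^2 / ([NO₃⁻]^2·[H⁺]^2·P(H₂)^3); log Q = 2.476.
E = E° − (0.0592/n) log Q = +0.99 − (0.0592/6)(2.476) = +0.966 V.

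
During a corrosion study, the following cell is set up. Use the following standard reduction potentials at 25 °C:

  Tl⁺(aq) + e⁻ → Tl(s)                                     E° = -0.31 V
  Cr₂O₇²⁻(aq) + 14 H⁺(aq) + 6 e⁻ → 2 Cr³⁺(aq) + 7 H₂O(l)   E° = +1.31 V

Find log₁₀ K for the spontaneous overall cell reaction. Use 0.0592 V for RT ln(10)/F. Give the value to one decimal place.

164.2

Cathode: Cr₂O₇²⁻/Cr³⁺; anode: Tl⁺/Tl. E°cell = +1.62 V, n = 6.
log K = nE°cell / 0.0592 = (6)(+1.62) / 0.0592 = 164.2.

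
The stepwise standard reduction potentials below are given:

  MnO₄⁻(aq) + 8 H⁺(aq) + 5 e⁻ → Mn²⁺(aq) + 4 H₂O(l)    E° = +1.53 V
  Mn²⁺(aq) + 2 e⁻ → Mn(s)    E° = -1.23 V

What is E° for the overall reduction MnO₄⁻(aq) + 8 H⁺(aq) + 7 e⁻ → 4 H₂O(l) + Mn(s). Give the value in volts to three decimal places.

+0.741 V

Adding the free-energy changes (−nFE°) of the two steps gives −n₃FE°₃ = −n₁FE°₁ − n₂FE°₂.
E°₃ = (5×+1.53 + 2×-1.23) / 7 = (+5.190) / 7 = +0.741 V.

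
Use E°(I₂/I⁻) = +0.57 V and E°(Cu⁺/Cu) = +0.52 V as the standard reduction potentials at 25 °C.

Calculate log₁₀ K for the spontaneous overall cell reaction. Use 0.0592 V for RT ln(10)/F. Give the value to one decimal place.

Cathode: I₂/I⁻; anode: Cu⁺/Cu. E°cell = +0.05 V, n = 2.
log K = nE°cell / 0.0592 = (2)(+0.05) / 0.0592 = 1.7.

1.7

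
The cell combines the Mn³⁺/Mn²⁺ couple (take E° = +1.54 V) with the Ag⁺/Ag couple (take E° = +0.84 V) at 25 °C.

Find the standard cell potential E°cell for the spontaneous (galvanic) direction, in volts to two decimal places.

The Mn³⁺/Mn²⁺ couple has the higher reduction potential, so it is the cathode; Ag⁺/Ag is oxidised at the anode.
E°cell = E°(cathode) − E°(anode) = (+1.54) − (+0.84) = +0.70 V.

+0.70 V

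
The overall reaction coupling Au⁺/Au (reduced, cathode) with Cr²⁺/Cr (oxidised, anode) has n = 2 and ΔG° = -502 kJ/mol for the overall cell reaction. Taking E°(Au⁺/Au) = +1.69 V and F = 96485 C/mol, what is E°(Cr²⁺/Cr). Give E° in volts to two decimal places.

-0.91 V

E°cell = −ΔG°/(nF) = −(-502×10³)/((2)(96485)) = +2.601 V.
Since Au⁺/Au is the cathode and Cr²⁺/Cr the anode, E°cell = E°(Au⁺/Au) − E°(Cr²⁺/Cr).
So E°(Cr²⁺/Cr) = E°(Au⁺/Au) − E°cell = (+1.69) − (+2.601) = -0.91 V.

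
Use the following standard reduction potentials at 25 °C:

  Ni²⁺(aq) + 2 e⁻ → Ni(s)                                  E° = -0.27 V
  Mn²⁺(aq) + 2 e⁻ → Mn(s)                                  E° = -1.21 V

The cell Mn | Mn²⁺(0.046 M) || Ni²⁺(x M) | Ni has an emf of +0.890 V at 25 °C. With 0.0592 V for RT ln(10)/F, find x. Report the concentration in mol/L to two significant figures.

Ni²⁺/Ni is the cathode, Mn²⁺/Mn the anode: E°cell = +0.94 V, n = 2.
Overall reaction: Ni²⁺(aq) + Mn(s) → Ni(s) + Mn²⁺(aq); Q = [Mn²⁺]^1/[Ni²⁺]^1.
From E = E° − (0.0592/n) log Q: log Q = (E° − E)·n/0.0592 = (+0.94 − (+0.890))·2/0.0592 = 1.6892.
So 1·log[Ni²⁺] = 1·log(0.046) − log Q = -1.3372 − (1.6892) = -3.0264; [Ni²⁺] = 10^(-3.0264) ≈ 0.00094 M.

0.00094 M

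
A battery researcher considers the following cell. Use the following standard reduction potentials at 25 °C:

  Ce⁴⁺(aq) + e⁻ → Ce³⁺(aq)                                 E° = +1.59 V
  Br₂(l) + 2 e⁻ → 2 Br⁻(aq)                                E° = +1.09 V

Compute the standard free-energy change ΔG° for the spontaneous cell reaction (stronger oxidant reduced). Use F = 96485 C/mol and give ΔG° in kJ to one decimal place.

Ce⁴⁺/Ce³⁺ (E° = +1.59 V) is the cathode; Br₂/Br⁻ (E° = +1.09 V) is the anode, so E°cell = +0.50 V.
Balancing electrons gives n = 2 (lcm of 1 and 2).
ΔG° = −nFE° = −(2)(96485)(+0.50) = -96,485 J = -96.5 kJ.

-96.5 kJ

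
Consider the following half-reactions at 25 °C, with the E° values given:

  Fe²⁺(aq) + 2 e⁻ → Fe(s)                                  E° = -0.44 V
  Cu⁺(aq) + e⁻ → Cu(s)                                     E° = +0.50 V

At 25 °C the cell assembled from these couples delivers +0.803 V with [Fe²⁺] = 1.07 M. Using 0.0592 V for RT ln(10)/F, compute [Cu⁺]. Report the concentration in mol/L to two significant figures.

Cu⁺/Cu is the cathode, Fe²⁺/Fe the anode: E°cell = +0.94 V, n = 2.
Overall reaction: 2 Cu⁺(aq) + Fe(s) → 2 Cu(s) + Fe²⁺(aq); Q = [Fe²⁺]^1/[Cu⁺]^2.
From E = E° − (0.0592/n) log Q: log Q = (E° − E)·n/0.0592 = (+0.94 − (+0.803))·2/0.0592 = 4.6284.
So 2·log[Cu⁺] = 1·log(1.07) − log Q = 0.0294 − (4.6284) = -4.5990; log[Cu⁺] = -4.5990 / 2 = -2.2995; [Cu⁺] = 10^(-2.2995) ≈ 0.0050 M.

0.0050 M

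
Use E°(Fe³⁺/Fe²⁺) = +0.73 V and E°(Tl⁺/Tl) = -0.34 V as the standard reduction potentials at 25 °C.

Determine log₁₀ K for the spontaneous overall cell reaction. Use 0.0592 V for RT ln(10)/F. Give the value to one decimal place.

Cathode: Fe³⁺/Fe²⁺; anode: Tl⁺/Tl. E°cell = +1.07 V, n = 1.
log K = nE°cell / 0.0592 = (1)(+1.07) / 0.0592 = 18.1.

18.1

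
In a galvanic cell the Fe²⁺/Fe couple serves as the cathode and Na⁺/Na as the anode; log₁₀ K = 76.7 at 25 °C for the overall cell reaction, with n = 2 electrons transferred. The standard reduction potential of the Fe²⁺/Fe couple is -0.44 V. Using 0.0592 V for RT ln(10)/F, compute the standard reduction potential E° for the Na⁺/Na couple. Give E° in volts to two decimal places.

-2.71 V

E°cell = (0.0592/n)·log K = (0.0592/2)(76.7) = +2.270 V.
Since Fe²⁺/Fe is the cathode and Na⁺/Na the anode, E°cell = E°(Fe²⁺/Fe) − E°(Na⁺/Na).
So E°(Na⁺/Na) = E°(Fe²⁺/Fe) − E°cell = (-0.44) − (+2.270) = -2.71 V.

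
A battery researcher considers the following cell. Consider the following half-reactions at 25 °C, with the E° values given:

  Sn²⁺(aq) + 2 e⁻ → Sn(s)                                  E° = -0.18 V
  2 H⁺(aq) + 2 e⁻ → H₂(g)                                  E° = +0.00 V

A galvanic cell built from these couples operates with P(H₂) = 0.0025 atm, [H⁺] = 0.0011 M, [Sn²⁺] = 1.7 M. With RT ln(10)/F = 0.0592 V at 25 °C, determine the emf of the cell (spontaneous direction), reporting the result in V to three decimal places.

H⁺/H₂ is the cathode (higher E°), Sn²⁺/Sn the anode: E°cell = +0.00 − (-0.18) = +0.18 V, n = 2.
Overall: 2 H⁺(aq) + Sn(s) → H₂(g) + Sn²⁺(aq)
Q = P(H₂)·[Sn²⁺] / ([H⁺]^2); log Q = 3.546.
E = E° − (0.0592/n) log Q = +0.18 − (0.0592/2)(3.546) = +0.075 V.

+0.075 V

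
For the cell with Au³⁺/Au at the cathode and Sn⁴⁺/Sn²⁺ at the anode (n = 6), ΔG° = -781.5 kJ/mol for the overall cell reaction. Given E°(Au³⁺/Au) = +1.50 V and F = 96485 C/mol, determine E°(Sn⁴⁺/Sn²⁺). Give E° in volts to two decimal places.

+0.15 V

E°cell = −ΔG°/(nF) = −(-781.5×10³)/((6)(96485)) = +1.350 V.
Since Au³⁺/Au is the cathode and Sn⁴⁺/Sn²⁺ the anode, E°cell = E°(Au³⁺/Au) − E°(Sn⁴⁺/Sn²⁺).
So E°(Sn⁴⁺/Sn²⁺) = E°(Au³⁺/Au) − E°cell = (+1.50) − (+1.350) = +0.15 V.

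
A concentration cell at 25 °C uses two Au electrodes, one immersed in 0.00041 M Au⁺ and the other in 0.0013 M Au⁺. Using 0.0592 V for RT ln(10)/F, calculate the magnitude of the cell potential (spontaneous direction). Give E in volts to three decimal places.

+0.030 V

For a concentration cell E°cell = 0. The 0.0013 M side is the cathode (reduction is favoured where [Au⁺] is higher).
With n = 1, E = −(0.0592/1) log([Au⁺]ₐₙ/[Au⁺]꜀ₐₜ) = −(0.0592/1) log(0.00041/0.0013) = −(0.0592/1)(-0.501) = +0.030 V.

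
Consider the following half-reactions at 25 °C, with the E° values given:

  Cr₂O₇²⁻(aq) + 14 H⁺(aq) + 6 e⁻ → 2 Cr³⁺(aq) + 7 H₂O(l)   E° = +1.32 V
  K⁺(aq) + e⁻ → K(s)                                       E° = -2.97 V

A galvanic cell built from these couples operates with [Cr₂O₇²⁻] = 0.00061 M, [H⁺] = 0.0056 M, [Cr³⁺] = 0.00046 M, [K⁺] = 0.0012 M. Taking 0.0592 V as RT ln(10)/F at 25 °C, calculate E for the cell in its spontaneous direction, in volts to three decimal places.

Cr₂O₇²⁻/Cr³⁺ is the cathode (higher E°), K⁺/K the anode: E°cell = +1.32 − (-2.97) = +4.29 V, n = 6.
Overall: Cr₂O₇²⁻(aq) + 14 H⁺(aq) + 6 K(s) → 2 Cr³⁺(aq) + 7 H₂O(l) + 6 K⁺(aq)
Q = [Cr³⁺]^2·[K⁺]^6 / ([Cr₂O₇²⁻]·[H⁺]^14); log Q = 10.541.
E = E° − (0.0592/n) log Q = +4.29 − (0.0592/6)(10.541) = +4.186 V.

+4.186 V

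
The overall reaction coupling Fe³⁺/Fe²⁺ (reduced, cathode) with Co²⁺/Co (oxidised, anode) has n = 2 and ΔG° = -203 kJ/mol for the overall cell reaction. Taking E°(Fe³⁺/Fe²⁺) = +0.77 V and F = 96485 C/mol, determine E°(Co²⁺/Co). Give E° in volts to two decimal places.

-0.28 V

E°cell = −ΔG°/(nF) = −(-203×10³)/((2)(96485)) = +1.052 V.
Since Fe³⁺/Fe²⁺ is the cathode and Co²⁺/Co the anode, E°cell = E°(Fe³⁺/Fe²⁺) − E°(Co²⁺/Co).
So E°(Co²⁺/Co) = E°(Fe³⁺/Fe²⁺) − E°cell = (+0.77) − (+1.052) = -0.28 V.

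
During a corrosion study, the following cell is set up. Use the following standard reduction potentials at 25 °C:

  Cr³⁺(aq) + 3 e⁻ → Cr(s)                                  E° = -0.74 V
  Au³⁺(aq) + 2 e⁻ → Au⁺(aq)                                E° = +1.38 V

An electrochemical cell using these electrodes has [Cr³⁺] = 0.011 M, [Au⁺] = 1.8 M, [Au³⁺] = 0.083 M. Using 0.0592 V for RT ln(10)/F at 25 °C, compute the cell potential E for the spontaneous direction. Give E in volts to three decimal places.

+2.119 V

Au³⁺/Au⁺ is the cathode (higher E°), Cr³⁺/Cr the anode: E°cell = +1.38 − (-0.74) = +2.12 V, n = 6.
Overall: 3 Au³⁺(aq) + 2 Cr(s) → 3 Au⁺(aq) + 2 Cr³⁺(aq)
Q = [Au⁺]^3·[Cr³⁺]^2 / ([Au³⁺]^3); log Q = 0.091.
E = E° − (0.0592/n) log Q = +2.12 − (0.0592/6)(0.091) = +2.119 V.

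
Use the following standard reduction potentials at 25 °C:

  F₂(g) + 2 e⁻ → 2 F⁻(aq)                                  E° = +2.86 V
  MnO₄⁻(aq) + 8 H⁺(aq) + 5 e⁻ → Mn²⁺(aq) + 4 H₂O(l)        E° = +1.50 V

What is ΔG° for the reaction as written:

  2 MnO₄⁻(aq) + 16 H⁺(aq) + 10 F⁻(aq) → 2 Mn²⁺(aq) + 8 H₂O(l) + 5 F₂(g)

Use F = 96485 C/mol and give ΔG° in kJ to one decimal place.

+1312.2 kJ

As written, MnO₄⁻/Mn²⁺ is reduced (cathode) and F₂/F⁻ is oxidised (anode), so E°cell = (+1.50) − (+2.86) = -1.36 V.
Balancing electrons gives n = 10.
ΔG° = −nFE° = −(10)(96485)(-1.36) = 1,312,196 J = +1312.2 kJ.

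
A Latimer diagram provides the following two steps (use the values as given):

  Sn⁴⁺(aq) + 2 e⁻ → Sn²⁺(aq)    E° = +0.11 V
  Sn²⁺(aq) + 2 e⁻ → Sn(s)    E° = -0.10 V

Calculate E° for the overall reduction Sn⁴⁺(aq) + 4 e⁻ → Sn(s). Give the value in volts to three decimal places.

Adding the free-energy changes (−nFE°) of the two steps gives −n₃FE°₃ = −n₁FE°₁ − n₂FE°₂.
E°₃ = (2×+0.11 + 2×-0.10) / 4 = (+0.020) / 4 = +0.005 V.

+0.005 V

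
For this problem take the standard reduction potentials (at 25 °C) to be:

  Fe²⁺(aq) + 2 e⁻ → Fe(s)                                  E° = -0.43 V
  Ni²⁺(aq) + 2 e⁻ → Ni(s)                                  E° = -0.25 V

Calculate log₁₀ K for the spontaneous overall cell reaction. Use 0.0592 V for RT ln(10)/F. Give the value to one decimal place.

Cathode: Ni²⁺/Ni; anode: Fe²⁺/Fe. E°cell = +0.18 V, n = 2.
log K = nE°cell / 0.0592 = (2)(+0.18) / 0.0592 = 6.1.

6.1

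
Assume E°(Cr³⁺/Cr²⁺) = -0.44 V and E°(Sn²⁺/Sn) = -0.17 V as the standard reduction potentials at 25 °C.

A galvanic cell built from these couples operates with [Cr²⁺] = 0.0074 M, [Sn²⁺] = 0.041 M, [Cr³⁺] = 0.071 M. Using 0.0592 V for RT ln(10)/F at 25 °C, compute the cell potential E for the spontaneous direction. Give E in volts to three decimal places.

Sn²⁺/Sn is the cathode (higher E°), Cr³⁺/Cr²⁺ the anode: E°cell = -0.17 − (-0.44) = +0.27 V, n = 2.
Overall: Sn²⁺(aq) + 2 Cr²⁺(aq) → Sn(s) + 2 Cr³⁺(aq)
Q = [Cr³⁺]^2 / ([Sn²⁺]·[Cr²⁺]^2); log Q = 3.351.
E = E° − (0.0592/n) log Q = +0.27 − (0.0592/2)(3.351) = +0.171 V.

+0.171 V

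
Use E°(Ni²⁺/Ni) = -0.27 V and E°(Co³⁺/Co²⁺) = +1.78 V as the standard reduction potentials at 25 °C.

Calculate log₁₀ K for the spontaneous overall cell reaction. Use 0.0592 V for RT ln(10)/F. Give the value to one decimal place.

69.3

Cathode: Co³⁺/Co²⁺; anode: Ni²⁺/Ni. E°cell = +2.05 V, n = 2.
log K = nE°cell / 0.0592 = (2)(+2.05) / 0.0592 = 69.3.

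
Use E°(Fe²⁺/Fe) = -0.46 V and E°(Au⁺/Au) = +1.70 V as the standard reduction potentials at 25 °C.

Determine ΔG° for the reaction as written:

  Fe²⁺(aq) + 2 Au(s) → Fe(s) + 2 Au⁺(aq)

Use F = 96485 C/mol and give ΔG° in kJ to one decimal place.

As written, Fe²⁺/Fe is reduced (cathode) and Au⁺/Au is oxidised (anode), so E°cell = (-0.46) − (+1.70) = -2.16 V.
Balancing electrons gives n = 2.
ΔG° = −nFE° = −(2)(96485)(-2.16) = 416,815 J = +416.8 kJ.

+416.8 kJ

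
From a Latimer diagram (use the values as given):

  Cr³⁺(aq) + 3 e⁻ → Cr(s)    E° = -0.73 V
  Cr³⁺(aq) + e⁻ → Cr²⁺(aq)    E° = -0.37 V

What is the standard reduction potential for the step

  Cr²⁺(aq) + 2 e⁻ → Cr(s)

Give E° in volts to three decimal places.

Sequential free energies add, so n₃E°₃ = n₁E°₁ + n₂E°₂.
With n₃ = 3, and the known step contributing 1×(-0.37) V, the unknown satisfies 2·E° = 3×(-0.73) − 1×(-0.37) = -1.820.
E° = -1.820 / 2 = -0.910 V.

-0.910 V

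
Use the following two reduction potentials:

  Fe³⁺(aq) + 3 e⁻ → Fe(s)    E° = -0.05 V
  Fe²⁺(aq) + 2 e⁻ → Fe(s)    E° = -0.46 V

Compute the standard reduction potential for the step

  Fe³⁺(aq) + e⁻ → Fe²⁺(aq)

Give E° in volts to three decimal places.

Sequential free energies add, so n₃E°₃ = n₁E°₁ + n₂E°₂.
With n₃ = 3, and the known step contributing 2×(-0.46) V, the unknown satisfies 1·E° = 3×(-0.05) − 2×(-0.46) = +0.770.
E° = +0.770 / 1 = +0.770 V.

+0.770 V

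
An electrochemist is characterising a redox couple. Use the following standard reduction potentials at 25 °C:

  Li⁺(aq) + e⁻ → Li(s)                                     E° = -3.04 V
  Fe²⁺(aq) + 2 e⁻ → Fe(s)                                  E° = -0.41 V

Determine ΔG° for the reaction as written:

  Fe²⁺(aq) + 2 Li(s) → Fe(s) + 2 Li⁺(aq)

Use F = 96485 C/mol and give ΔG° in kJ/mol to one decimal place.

-507.5 kJ/mol

As written, Fe²⁺/Fe is reduced (cathode) and Li⁺/Li is oxidised (anode), so E°cell = (-0.41) − (-3.04) = +2.63 V.
Balancing electrons gives n = 2.
ΔG° = −nFE° = −(2)(96485)(+2.63) = -507,511 J = -507.5 kJ/mol.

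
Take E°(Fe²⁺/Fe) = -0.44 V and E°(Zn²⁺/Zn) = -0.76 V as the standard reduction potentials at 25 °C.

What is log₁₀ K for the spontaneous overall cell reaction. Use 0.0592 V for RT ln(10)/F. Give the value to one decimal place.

Cathode: Fe²⁺/Fe; anode: Zn²⁺/Zn. E°cell = +0.32 V, n = 2.
log K = nE°cell / 0.0592 = (2)(+0.32) / 0.0592 = 10.8.

10.8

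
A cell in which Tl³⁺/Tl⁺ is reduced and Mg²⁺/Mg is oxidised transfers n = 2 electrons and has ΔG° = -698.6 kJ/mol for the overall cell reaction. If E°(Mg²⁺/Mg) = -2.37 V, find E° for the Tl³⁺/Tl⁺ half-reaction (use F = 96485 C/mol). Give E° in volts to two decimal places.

E°cell = −ΔG°/(nF) = −(-698.6×10³)/((2)(96485)) = +3.620 V.
Since Tl³⁺/Tl⁺ is the cathode and Mg²⁺/Mg the anode, E°cell = E°(Tl³⁺/Tl⁺) − E°(Mg²⁺/Mg).
So E°(Tl³⁺/Tl⁺) = E°cell + E°(Mg²⁺/Mg) = +3.620 + (-2.37) = +1.25 V.

+1.25 V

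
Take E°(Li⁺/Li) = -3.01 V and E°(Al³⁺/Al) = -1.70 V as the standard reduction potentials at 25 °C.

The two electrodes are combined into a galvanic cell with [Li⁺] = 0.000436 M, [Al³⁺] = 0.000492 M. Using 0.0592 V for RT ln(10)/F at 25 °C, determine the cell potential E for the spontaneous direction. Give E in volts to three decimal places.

Al³⁺/Al is the cathode (higher E°), Li⁺/Li the anode: E°cell = -1.70 − (-3.01) = +1.31 V, n = 3.
Overall: Al³⁺(aq) + 3 Li(s) → Al(s) + 3 Li⁺(aq)
Q = [Li⁺]^3 / ([Al³⁺]); log Q = -6.774.
E = E° − (0.0592/n) log Q = +1.31 − (0.0592/3)(-6.774) = +1.444 V.

+1.444 V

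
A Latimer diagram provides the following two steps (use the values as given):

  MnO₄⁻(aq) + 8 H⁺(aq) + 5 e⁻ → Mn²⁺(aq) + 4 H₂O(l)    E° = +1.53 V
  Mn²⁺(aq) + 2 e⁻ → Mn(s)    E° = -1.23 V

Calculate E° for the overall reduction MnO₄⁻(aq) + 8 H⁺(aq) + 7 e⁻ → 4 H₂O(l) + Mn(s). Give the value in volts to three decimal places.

+0.741 V

Standard free energies of sequential steps add: ΔG°₃ = ΔG°₁ + ΔG°₂, so n₃E°₃ = n₁E°₁ + n₂E°₂.
E°₃ = (5×+1.53 + 2×-1.23) / 7 = (+5.190) / 7 = +0.741 V.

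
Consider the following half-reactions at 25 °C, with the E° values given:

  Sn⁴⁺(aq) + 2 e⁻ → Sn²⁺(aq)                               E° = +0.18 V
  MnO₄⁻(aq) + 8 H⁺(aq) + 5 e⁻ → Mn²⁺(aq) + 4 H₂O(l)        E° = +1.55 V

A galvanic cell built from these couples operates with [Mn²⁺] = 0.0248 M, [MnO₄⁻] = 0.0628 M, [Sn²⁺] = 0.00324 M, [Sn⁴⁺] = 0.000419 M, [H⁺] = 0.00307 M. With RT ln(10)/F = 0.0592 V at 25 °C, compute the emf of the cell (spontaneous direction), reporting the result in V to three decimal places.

MnO₄⁻/Mn²⁺ is the cathode (higher E°), Sn⁴⁺/Sn²⁺ the anode: E°cell = +1.55 − (+0.18) = +1.37 V, n = 10.
Overall: 2 MnO₄⁻(aq) + 16 H⁺(aq) + 5 Sn²⁺(aq) → 2 Mn²⁺(aq) + 8 H₂O(l) + 5 Sn⁴⁺(aq)
Q = [Mn²⁺]^2·[Sn⁴⁺]^5 / ([MnO₄⁻]^2·[H⁺]^16·[Sn²⁺]^5); log Q = 34.957.
E = E° − (0.0592/n) log Q = +1.37 − (0.0592/10)(34.957) = +1.163 V.

+1.163 V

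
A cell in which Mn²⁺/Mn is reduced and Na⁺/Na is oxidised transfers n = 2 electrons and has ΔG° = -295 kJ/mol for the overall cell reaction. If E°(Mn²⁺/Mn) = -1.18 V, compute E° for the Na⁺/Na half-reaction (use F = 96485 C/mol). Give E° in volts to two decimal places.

-2.71 V

E°cell = −ΔG°/(nF) = −(-295×10³)/((2)(96485)) = +1.529 V.
Since Mn²⁺/Mn is the cathode and Na⁺/Na the anode, E°cell = E°(Mn²⁺/Mn) − E°(Na⁺/Na).
So E°(Na⁺/Na) = E°(Mn²⁺/Mn) − E°cell = (-1.18) − (+1.529) = -2.71 V.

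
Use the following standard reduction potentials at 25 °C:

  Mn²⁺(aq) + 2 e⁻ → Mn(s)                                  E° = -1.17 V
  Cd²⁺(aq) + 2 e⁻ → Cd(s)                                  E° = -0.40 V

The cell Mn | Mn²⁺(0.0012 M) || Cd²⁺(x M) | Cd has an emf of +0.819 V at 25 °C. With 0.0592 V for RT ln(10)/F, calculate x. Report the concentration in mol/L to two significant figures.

Cd²⁺/Cd is the cathode, Mn²⁺/Mn the anode: E°cell = +0.77 V, n = 2.
Overall reaction: Cd²⁺(aq) + Mn(s) → Cd(s) + Mn²⁺(aq); Q = [Mn²⁺]^1/[Cd²⁺]^1.
From E = E° − (0.0592/n) log Q: log Q = (E° − E)·n/0.0592 = (+0.77 − (+0.819))·2/0.0592 = -1.6554.
So 1·log[Cd²⁺] = 1·log(0.0012) − log Q = -2.9208 − (-1.6554) = -1.2654; [Cd²⁺] = 10^(-1.2654) ≈ 0.054 M.

0.054 M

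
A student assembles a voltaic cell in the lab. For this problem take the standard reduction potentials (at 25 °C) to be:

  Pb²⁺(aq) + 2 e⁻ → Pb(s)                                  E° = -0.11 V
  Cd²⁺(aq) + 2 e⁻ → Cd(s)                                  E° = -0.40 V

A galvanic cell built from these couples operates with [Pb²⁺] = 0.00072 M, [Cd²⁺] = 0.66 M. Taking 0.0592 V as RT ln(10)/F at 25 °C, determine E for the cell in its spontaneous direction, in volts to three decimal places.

+0.202 V

Pb²⁺/Pb is the cathode (higher E°), Cd²⁺/Cd the anode: E°cell = -0.11 − (-0.40) = +0.29 V, n = 2.
Overall: Pb²⁺(aq) + Cd(s) → Pb(s) + Cd²⁺(aq)
Q = [Cd²⁺] / ([Pb²⁺]); log Q = 2.962.
E = E° − (0.0592/n) log Q = +0.29 − (0.0592/2)(2.962) = +0.202 V.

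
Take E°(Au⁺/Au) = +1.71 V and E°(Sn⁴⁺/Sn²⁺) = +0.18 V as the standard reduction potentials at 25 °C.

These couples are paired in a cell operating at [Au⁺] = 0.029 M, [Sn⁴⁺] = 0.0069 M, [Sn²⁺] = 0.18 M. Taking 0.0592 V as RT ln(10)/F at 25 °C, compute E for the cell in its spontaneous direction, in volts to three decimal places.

Au⁺/Au is the cathode (higher E°), Sn⁴⁺/Sn²⁺ the anode: E°cell = +1.71 − (+0.18) = +1.53 V, n = 2.
Overall: 2 Au⁺(aq) + Sn²⁺(aq) → 2 Au(s) + Sn⁴⁺(aq)
Q = [Sn⁴⁺] / ([Au⁺]^2·[Sn²⁺]); log Q = 1.659.
E = E° − (0.0592/n) log Q = +1.53 − (0.0592/2)(1.659) = +1.481 V.

+1.481 V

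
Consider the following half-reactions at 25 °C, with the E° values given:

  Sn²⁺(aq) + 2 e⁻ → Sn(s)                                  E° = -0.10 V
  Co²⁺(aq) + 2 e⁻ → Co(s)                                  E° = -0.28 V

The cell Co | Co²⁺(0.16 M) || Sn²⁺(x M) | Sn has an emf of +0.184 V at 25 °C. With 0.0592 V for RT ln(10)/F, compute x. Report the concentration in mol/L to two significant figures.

Sn²⁺/Sn is the cathode, Co²⁺/Co the anode: E°cell = +0.18 V, n = 2.
Overall reaction: Sn²⁺(aq) + Co(s) → Sn(s) + Co²⁺(aq); Q = [Co²⁺]^1/[Sn²⁺]^1.
From E = E° − (0.0592/n) log Q: log Q = (E° − E)·n/0.0592 = (+0.18 − (+0.184))·2/0.0592 = -0.1351.
So 1·log[Sn²⁺] = 1·log(0.16) − log Q = -0.7959 − (-0.1351) = -0.6608; [Sn²⁺] = 10^(-0.6608) ≈ 0.22 M.

0.22 M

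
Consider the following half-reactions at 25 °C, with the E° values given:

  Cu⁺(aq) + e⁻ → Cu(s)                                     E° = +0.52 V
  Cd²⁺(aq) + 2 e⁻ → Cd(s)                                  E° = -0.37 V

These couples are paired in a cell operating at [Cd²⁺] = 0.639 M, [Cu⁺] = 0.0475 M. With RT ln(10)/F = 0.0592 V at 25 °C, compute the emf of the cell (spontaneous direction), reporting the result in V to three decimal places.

Cu⁺/Cu is the cathode (higher E°), Cd²⁺/Cd the anode: E°cell = +0.52 − (-0.37) = +0.89 V, n = 2.
Overall: 2 Cu⁺(aq) + Cd(s) → 2 Cu(s) + Cd²⁺(aq)
Q = [Cd²⁺] / ([Cu⁺]^2); log Q = 2.452.
E = E° − (0.0592/n) log Q = +0.89 − (0.0592/2)(2.452) = +0.817 V.

+0.817 V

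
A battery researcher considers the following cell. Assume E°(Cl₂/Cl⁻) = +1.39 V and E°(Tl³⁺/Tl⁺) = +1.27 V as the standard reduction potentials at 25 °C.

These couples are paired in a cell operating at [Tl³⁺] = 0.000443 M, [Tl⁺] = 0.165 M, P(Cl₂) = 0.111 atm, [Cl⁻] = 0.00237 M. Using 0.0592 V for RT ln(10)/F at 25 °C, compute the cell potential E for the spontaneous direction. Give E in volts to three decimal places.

Cl₂/Cl⁻ is the cathode (higher E°), Tl³⁺/Tl⁺ the anode: E°cell = +1.39 − (+1.27) = +0.12 V, n = 2.
Overall: Cl₂(g) + Tl⁺(aq) → 2 Cl⁻(aq) + Tl³⁺(aq)
Q = [Cl⁻]^2·[Tl³⁺] / (P(Cl₂)·[Tl⁺]); log Q = -6.867.
E = E° − (0.0592/n) log Q = +0.12 − (0.0592/2)(-6.867) = +0.323 V.

+0.323 V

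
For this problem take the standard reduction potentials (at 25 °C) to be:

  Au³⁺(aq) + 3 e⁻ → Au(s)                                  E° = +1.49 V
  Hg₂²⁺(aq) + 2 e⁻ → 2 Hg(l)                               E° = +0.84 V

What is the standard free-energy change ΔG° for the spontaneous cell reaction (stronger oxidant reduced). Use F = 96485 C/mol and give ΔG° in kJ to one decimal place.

Au³⁺/Au (E° = +1.49 V) is the cathode; Hg₂²⁺/Hg (E° = +0.84 V) is the anode, so E°cell = +0.65 V.
Balancing electrons gives n = 6 (lcm of 3 and 2).
ΔG° = −nFE° = −(6)(96485)(+0.65) = -376,292 J = -376.3 kJ.

-376.3 kJ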